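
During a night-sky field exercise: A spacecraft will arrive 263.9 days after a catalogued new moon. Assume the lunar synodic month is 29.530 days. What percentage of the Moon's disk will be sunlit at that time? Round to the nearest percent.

263.9 d spans 8 complete synodic months (8 × 29.530 = 236.24 d) plus 27.66 d.
Elongation θ = 360° × 27.66/29.530 ≈ 337.2°.
cos 337.2° = 0.922, so f = (1 − 0.922)/2 = 0.039, so 4%.

4%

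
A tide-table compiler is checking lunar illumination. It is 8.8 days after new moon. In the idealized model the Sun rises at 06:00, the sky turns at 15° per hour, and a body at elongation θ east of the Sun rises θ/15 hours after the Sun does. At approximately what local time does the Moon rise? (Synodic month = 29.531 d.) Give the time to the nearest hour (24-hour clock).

13:00

The Moon has covered 8.8/29.531 of its cycle, so θ ≈ 360° × 8.8/29.531 = 107.3°.
The Moon trails the Sun by θ/15 = 107.3/15 ≈ 7.15 hours.
06:00 + 7.15 h ≈ 13:09 → 13:00 to the nearest hour.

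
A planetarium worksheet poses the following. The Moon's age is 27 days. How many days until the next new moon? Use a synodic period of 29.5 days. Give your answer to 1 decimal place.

One full lunation from the last new moon is 29.5 d; remaining = 29.5 − 27 = 2.500 d.

2.5 days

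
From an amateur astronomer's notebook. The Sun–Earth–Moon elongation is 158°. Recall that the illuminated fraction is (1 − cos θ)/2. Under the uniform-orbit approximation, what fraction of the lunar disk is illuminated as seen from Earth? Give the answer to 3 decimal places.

0.964

f = (1 − cos 158°)/2 = (1 − (-0.927))/2 ≈ 0.964.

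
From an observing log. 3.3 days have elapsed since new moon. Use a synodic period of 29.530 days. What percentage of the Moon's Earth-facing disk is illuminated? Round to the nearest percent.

Elongation θ = 360° × 3.3/29.530 ≈ 40.2°.
With cos θ = 0.763, the lit fraction is (1 − 0.763)/2 ≈ 0.118, so 12%.

12%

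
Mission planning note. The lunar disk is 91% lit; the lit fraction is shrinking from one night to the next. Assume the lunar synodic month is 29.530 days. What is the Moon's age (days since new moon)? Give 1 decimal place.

17.6 days

cos θ = 1 − 2f = -0.820, giving a principal value of 145.1°.
A waning Moon lies in 180°–360°, so θ = 360° − 145.1° = 214.9°.
At 360°/29.530 d per day, 214.9° corresponds to 17.63 days.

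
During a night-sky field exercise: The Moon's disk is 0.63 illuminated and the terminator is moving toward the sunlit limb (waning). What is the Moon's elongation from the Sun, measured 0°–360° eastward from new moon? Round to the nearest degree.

255°

From f = (1 − cos θ)/2: cos θ = 1 − 2×0.63 = -0.260; arccos → 105.1°.
A waning Moon lies in 180°–360°, so θ = 360° − 105.1° = 254.9°.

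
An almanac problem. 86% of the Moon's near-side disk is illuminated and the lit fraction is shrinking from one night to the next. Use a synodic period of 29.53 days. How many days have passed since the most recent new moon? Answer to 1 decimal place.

18.4 days

Invert f = (1 − cos θ)/2 to get cos θ = 1 − 2(0.86) = -0.720, hence θ₀ = arccos -0.720 = 136.1°.
A waning Moon lies in 180°–360°, so θ = 360° − 136.1° = 223.9°.
Age = 29.53 × 223.9°/360° ≈ 18.37 days.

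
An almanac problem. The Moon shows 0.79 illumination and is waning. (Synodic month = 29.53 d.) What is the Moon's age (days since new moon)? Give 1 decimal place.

19.2 days

From f = (1 − cos θ)/2: cos θ = 1 − 2×0.79 = -0.580; arccos → 125.5°.
Waning ⇒ past full, so θ = 360° − 125.5° = 234.5°.
Age = 29.53 × 234.5°/360° ≈ 19.24 days.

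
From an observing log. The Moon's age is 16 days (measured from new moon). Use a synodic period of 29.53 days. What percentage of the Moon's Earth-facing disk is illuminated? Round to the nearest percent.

Elongation θ = 360° × 16/29.53 ≈ 195.1°.
cos 195.1° = (-0.966), so f = (1 − (-0.966))/2 = 0.983, so 98%.

98%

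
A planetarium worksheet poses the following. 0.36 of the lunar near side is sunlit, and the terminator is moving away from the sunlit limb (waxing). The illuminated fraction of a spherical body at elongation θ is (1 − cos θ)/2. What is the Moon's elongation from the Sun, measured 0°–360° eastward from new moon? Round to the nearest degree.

cos θ = 1 − 2f = 0.280, giving a principal value of 73.7°.
The Moon is waxing (0°–180°), so θ = 73.7° directly.

74°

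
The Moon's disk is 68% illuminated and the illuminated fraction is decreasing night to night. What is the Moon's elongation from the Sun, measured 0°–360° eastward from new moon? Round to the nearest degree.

cos θ = 1 − 2f = -0.360, giving a principal value of 111.1°.
Since the Moon is past full (waning), take the reflex angle: θ = 360° − 111.1° = 248.9°.

249°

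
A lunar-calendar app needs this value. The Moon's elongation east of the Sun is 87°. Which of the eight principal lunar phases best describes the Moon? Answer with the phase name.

first quarter

The first quarter sector spans roughly 68°–112°; 87° falls inside it.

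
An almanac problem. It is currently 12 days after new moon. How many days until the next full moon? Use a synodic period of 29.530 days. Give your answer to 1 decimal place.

2.8 days

Full moon occurs at elongation 180°, i.e. at age 29.530 × 180/360 = 14.765 d.
So 2.765 days remain (14.765 − 12).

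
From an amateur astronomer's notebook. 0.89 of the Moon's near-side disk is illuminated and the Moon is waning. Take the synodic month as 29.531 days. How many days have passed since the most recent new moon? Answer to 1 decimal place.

17.9 days

Invert f = (1 − cos θ)/2 to get cos θ = 1 − 2(0.89) = -0.780, hence θ₀ = arccos -0.780 = 141.3°.
A waning Moon lies in 180°–360°, so θ = 360° − 141.3° = 218.7°.
That fraction of the synodic month is 218.7/360 × 29.531 d ≈ 17.94 d.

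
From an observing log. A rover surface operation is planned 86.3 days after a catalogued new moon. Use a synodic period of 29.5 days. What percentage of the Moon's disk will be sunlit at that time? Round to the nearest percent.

5%

86.3/29.5 = 2.925 lunations, so 2 complete cycles and 27.30 d into the next.
Elongation θ = 360° × 27.30/29.5 ≈ 333.2°.
cos 333.2° = 0.892, so f = (1 − 0.892)/2 = 0.054, so 5%.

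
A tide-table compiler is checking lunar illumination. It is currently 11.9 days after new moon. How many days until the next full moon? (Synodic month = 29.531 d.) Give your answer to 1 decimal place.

Full moon occurs at elongation 180°, i.e. at age 29.531 × 180/360 = 14.765 d.
So 2.865 days remain (14.765 − 11.9).

2.9 days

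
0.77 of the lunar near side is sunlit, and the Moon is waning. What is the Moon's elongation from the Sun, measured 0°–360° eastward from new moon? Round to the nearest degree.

cos θ = 1 − 2f = -0.540, giving a principal value of 122.7°.
A waning Moon lies in 180°–360°, so θ = 360° − 122.7° = 237.3°.

237°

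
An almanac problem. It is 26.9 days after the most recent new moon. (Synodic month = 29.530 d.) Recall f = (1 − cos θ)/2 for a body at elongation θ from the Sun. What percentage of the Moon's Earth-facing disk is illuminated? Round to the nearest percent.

8%

Phase angle: θ = 360°·(26.9 d)/(29.530 d) = 327.9°.
cos 327.9° = 0.847, so f = (1 − 0.847)/2 = 0.076, so 8%.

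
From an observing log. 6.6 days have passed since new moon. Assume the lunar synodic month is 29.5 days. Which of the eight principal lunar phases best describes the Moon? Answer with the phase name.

first quarter

At 6.6/29.5 of the cycle, θ ≈ 81° — the first quarter range.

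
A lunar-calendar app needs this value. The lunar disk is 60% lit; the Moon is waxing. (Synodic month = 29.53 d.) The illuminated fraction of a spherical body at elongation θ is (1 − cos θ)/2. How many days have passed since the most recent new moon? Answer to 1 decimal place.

8.3 days

Invert f = (1 − cos θ)/2 to get cos θ = 1 − 2(0.60) = -0.200, hence θ₀ = arccos -0.200 = 101.5°.
The Moon is waxing (0°–180°), so θ = 101.5° directly.
Age = 29.53 × 101.5°/360° ≈ 8.33 days.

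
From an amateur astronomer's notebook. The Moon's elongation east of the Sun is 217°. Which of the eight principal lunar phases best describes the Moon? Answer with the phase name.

217° lies in the waning gibbous sector of the 8-phase cycle.

waning gibbous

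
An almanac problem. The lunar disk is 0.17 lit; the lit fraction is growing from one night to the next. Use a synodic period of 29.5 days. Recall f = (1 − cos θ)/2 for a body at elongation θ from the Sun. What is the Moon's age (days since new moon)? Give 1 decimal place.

Invert f = (1 − cos θ)/2 to get cos θ = 1 − 2(0.17) = 0.660, hence θ₀ = arccos 0.660 = 48.7°.
Before full moon the principal value applies: θ = 48.7°.
At 360°/29.5 d per day, 48.7° corresponds to 3.99 days.

4.0 days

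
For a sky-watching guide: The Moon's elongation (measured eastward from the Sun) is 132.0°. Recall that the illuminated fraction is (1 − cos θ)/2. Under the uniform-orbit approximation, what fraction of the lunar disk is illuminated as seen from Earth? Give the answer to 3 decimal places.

f = (1 − cos 132.0°)/2 = (1 − (-0.669))/2 ≈ 0.835.

0.835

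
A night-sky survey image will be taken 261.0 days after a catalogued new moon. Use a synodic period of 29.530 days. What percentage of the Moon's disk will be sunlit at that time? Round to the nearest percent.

261.0 d spans 8 complete synodic months (8 × 29.530 = 236.24 d) plus 24.76 d.
Elongation θ = 360° × 24.76/29.530 ≈ 301.8°.
cos 301.8° = 0.528, so f = (1 − 0.528)/2 = 0.236, so 24%.

24%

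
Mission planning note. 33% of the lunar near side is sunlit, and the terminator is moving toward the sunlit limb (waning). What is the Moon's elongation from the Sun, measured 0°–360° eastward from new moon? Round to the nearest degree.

290°

Invert f = (1 − cos θ)/2 to get cos θ = 1 − 2(0.33) = 0.340, hence θ₀ = arccos 0.340 = 70.1°.
Waning ⇒ past full, so θ = 360° − 70.1° = 289.9°.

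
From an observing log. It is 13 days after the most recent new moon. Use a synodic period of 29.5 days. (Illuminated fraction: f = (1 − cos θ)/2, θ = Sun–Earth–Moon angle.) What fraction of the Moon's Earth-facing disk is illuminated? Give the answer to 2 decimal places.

Elongation θ = 360° × 13/29.5 ≈ 158.6°.
With cos θ = (-0.931), the lit fraction is (1 − (-0.931))/2 ≈ 0.966.

0.97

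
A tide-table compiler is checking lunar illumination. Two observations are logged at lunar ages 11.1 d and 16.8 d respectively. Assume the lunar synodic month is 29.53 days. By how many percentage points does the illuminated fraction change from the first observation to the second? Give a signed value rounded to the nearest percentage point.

First observation: θ = 360°·11.1/29.53 = 135.3°, so f = 0.856.
Second observation: θ = 204.8°, f = 0.954.
Δf = 0.954 − 0.856 = +0.098, i.e. +10 pp.

+10 percentage points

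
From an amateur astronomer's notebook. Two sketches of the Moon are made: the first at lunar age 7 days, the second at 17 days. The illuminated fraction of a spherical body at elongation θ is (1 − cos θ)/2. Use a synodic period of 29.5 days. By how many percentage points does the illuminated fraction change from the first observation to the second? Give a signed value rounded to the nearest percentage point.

+48 percentage points

First observation: θ = 360°·7/29.5 = 85.4°, so f = 0.460.
Second observation: θ = 207.5°, f = 0.944.
Δf = 0.944 − 0.460 = +0.484, i.e. +48 pp.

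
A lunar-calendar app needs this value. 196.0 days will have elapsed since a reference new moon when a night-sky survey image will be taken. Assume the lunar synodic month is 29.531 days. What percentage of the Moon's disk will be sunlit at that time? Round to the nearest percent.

83%

196.0/29.531 = 6.637 lunations, so 6 complete cycles and 18.81 d into the next.
Elongation θ = 360° × 18.81/29.531 ≈ 229.4°.
With cos θ = (-0.651), the lit fraction is (1 − (-0.651))/2 ≈ 0.826, so 83%.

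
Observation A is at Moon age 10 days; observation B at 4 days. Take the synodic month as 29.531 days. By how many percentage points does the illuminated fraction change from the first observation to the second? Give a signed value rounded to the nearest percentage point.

θ₁ = 360° × 10/29.531 = 121.9°, f₁ = (1 − cos θ₁)/2 = 0.764.
θ₂ = 360° × 4/29.531 = 48.8°, f₂ = (1 − cos θ₂)/2 = 0.170.
Change = f₂ − f₁ = -0.594 → -59 percentage points.

-59 percentage points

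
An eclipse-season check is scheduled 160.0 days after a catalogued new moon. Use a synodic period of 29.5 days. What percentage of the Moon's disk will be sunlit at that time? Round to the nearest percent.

Reduce mod P: 160.0 − 5×29.5 = 12.50 d into the current lunation.
Phase angle: θ = 360°·(12.50 d)/(29.5 d) = 152.5°.
cos 152.5° = (-0.887), so f = (1 − (-0.887))/2 = 0.944, so 94%.

94%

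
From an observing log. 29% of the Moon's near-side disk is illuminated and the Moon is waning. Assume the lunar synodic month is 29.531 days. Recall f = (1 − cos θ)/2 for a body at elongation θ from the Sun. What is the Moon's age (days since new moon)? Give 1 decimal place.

From f = (1 − cos θ)/2: cos θ = 1 − 2×0.29 = 0.420; arccos → 65.2°.
Since the Moon is past full (waning), take the reflex angle: θ = 360° − 65.2° = 294.8°.
At 360°/29.531 d per day, 294.8° corresponds to 24.19 days.

24.2 days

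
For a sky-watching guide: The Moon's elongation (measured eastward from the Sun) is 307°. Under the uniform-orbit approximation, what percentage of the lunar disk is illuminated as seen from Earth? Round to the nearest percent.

Half-versine of 307°: (1 − 0.602)/2 = 0.199, i.e. 20%.

20%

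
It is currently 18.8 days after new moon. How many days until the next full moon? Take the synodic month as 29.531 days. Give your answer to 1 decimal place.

25.5 days

Full moon occurs at elongation 180°, i.e. at age 29.531 × 180/360 = 14.765 d.
Already past this cycle's full moon; the next is at 14.765 + 29.531 = 44.296 d, so 44.296 − 18.8 = 25.496 days.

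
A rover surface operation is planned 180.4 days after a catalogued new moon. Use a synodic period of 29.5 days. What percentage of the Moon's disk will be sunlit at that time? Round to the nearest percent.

180.4 d spans 6 complete synodic months (6 × 29.5 = 177.00 d) plus 3.40 d.
Elongation θ = 360° × 3.40/29.5 ≈ 41.5°.
Illuminated fraction = (1 − cos 41.5°)/2 = (1 − 0.749)/2 ≈ 0.125, so 13%.

13%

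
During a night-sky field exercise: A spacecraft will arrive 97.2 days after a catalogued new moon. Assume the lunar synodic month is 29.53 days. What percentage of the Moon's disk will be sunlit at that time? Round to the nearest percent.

97.2/29.53 = 3.292 lunations, so 3 complete cycles and 8.61 d into the next.
Phase angle: θ = 360°·(8.61 d)/(29.53 d) = 105.0°.
Illuminated fraction = (1 − cos 105.0°)/2 = (1 − (-0.258))/2 ≈ 0.629, so 63%.

63%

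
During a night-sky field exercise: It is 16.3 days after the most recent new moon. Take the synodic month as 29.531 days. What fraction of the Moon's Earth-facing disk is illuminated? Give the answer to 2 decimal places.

Elongation θ = 360° × 16.3/29.531 ≈ 198.7°.
With cos θ = (-0.947), the lit fraction is (1 − (-0.947))/2 ≈ 0.974.

0.97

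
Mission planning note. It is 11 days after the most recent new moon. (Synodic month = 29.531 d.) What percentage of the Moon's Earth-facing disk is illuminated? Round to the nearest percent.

The Moon has covered 11/29.531 of its cycle, so θ ≈ 360° × 11/29.531 = 134.1°.
cos 134.1° = (-0.696), so f = (1 − (-0.696))/2 = 0.848, so 85%.

85%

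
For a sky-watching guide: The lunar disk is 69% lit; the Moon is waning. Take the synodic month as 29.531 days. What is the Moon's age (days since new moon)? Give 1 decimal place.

20.3 days

cos θ = 1 − 2f = -0.380, giving a principal value of 112.3°.
Waning ⇒ past full, so θ = 360° − 112.3° = 247.7°.
At 360°/29.531 d per day, 247.7° corresponds to 20.32 days.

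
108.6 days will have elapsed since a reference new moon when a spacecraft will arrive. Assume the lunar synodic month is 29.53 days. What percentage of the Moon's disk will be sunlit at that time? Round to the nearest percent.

72%

108.6/29.53 = 3.678 lunations, so 3 complete cycles and 20.01 d into the next.
Phase angle: θ = 360°·(20.01 d)/(29.53 d) = 243.9°.
Illuminated fraction = (1 − cos 243.9°)/2 = (1 − (-0.439))/2 ≈ 0.720, so 72%.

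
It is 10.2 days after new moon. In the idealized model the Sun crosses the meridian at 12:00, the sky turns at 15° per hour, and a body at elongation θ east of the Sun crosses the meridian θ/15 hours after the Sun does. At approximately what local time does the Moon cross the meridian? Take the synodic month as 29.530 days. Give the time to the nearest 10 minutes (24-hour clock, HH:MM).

20:20

Phase angle: θ = 360°·(10.2 d)/(29.530 d) = 124.3°.
Delay after the Sun = 124.3° / (15°/h) ≈ 8.29 h.
12:00 + 8.290 h ≈ 20:17 → 20:20 to the nearest ten minutes.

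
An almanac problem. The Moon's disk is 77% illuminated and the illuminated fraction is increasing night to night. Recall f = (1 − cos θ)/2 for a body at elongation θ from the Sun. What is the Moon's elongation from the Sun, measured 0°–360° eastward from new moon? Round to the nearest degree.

cos θ = 1 − 2f = -0.540, giving a principal value of 122.7°.
Waxing ⇒ before full, so θ = 122.7°.

123°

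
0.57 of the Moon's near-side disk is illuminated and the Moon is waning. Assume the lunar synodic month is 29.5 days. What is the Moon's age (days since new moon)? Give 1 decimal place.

21.5 days

Invert f = (1 − cos θ)/2 to get cos θ = 1 − 2(0.57) = -0.140, hence θ₀ = arccos -0.140 = 98.0°.
A waning Moon lies in 180°–360°, so θ = 360° − 98.0° = 262.0°.
That fraction of the synodic month is 262.0/360 × 29.5 d ≈ 21.47 d.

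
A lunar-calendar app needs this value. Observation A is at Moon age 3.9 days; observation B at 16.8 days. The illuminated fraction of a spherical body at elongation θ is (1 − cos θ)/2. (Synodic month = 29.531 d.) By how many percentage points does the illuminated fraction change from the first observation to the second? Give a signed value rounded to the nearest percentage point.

θ₁ = 360° × 3.9/29.531 = 47.5°, f₁ = (1 − cos θ₁)/2 = 0.162.
θ₂ = 360° × 16.8/29.531 = 204.8°, f₂ = (1 − cos θ₂)/2 = 0.954.
Change = f₂ − f₁ = +0.791 → +79 percentage points.

+79 pp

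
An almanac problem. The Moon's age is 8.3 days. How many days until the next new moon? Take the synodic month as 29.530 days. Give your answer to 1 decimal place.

One full lunation from the last new moon is 29.530 d; remaining = 29.530 − 8.3 = 21.230 d.

21.2 days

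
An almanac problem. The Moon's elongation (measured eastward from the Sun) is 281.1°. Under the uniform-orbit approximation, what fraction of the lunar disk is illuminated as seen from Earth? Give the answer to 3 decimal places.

Half-versine of 281.1°: (1 − 0.193)/2 = 0.404.

0.404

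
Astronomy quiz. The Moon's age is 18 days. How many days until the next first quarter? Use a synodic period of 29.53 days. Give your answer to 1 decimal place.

First quarter is 0.25 of the way through the cycle: age 0.25 × 29.53 = 7.383 d.
Already past this cycle's first quarter; the next is at 7.383 + 29.53 = 36.913 d, so 36.913 − 18 = 18.913 days.

18.9 days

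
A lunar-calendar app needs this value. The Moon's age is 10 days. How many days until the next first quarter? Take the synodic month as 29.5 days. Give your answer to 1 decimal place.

First quarter occurs at elongation 90°, i.e. at age 29.5 × 90/360 = 7.375 d.
Already past this cycle's first quarter; the next is at 7.375 + 29.5 = 36.875 d, so 36.875 − 10 = 26.875 days.

26.9 days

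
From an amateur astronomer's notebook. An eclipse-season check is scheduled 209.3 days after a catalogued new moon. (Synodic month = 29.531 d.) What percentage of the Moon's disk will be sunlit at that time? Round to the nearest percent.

7%

209.3 d spans 7 complete synodic months (7 × 29.531 = 206.72 d) plus 2.58 d.
Elongation θ = 360° × 2.58/29.531 ≈ 31.5°.
cos 31.5° = 0.853, so f = (1 − 0.853)/2 = 0.074, so 7%.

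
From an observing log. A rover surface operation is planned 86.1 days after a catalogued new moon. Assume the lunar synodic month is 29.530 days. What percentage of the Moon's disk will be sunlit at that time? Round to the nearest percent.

7%

86.1/29.530 = 2.916 lunations, so 2 complete cycles and 27.04 d into the next.
Phase angle: θ = 360°·(27.04 d)/(29.530 d) = 329.6°.
Illuminated fraction = (1 − cos 329.6°)/2 = (1 − 0.863)/2 ≈ 0.069, so 7%.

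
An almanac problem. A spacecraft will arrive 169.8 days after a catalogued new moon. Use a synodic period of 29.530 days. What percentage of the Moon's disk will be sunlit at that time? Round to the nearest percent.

50%

169.8 d spans 5 complete synodic months (5 × 29.530 = 147.65 d) plus 22.15 d.
Elongation θ = 360° × 22.15/29.530 ≈ 270.0°.
cos 270.0° = 0.001, so f = (1 − 0.001)/2 = 0.500, so 50%.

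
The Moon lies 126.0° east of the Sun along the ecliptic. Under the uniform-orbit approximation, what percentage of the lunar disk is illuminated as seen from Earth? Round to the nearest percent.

79%

Half-versine of 126.0°: (1 − (-0.588))/2 = 0.794, i.e. 79%.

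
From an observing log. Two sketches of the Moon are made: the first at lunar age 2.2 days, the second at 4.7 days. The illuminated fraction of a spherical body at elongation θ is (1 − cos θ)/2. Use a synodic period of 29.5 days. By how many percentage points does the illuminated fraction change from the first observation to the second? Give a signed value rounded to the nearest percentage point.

θ₁ = 360° × 2.2/29.5 = 26.8°, f₁ = (1 − cos θ₁)/2 = 0.054.
θ₂ = 360° × 4.7/29.5 = 57.4°, f₂ = (1 − cos θ₂)/2 = 0.230.
Change = f₂ − f₁ = +0.176 → +18 percentage points.

+18 percentage points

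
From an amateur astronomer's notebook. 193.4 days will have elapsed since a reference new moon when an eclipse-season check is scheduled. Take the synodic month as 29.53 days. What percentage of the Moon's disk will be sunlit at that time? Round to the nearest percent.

193.4/29.53 = 6.549 lunations, so 6 complete cycles and 16.22 d into the next.
The Moon has covered 16.22/29.53 of its cycle, so θ ≈ 360° × 16.22/29.53 = 197.7°.
Illuminated fraction = (1 − cos 197.7°)/2 = (1 − (-0.952))/2 ≈ 0.976, so 98%.

98%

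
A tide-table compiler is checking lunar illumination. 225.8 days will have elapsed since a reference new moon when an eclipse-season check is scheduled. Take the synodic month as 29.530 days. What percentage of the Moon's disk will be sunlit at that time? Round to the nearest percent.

225.8 d spans 7 complete synodic months (7 × 29.530 = 206.71 d) plus 19.09 d.
Phase angle: θ = 360°·(19.09 d)/(29.530 d) = 232.7°.
With cos θ = (-0.606), the lit fraction is (1 − (-0.606))/2 ≈ 0.803, so 80%.

80%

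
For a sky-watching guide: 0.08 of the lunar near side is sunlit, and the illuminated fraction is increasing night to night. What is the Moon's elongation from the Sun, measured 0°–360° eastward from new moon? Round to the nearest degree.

33°

Invert f = (1 − cos θ)/2 to get cos θ = 1 − 2(0.08) = 0.840, hence θ₀ = arccos 0.840 = 32.9°.
Before full moon the principal value applies: θ = 32.9°.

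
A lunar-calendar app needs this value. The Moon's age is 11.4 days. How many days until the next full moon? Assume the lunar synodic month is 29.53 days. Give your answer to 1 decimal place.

Full moon is 0.5 of the way through the cycle: age 0.5 × 29.53 = 14.765 d.
So 3.365 days remain (14.765 − 11.4).

3.4 days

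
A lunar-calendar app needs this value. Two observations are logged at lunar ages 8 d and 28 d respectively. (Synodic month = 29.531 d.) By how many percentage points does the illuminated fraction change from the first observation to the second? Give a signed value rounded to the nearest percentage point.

-54 percentage points

θ₁ = 360° × 8/29.531 = 97.5°, f₁ = (1 − cos θ₁)/2 = 0.565.
θ₂ = 360° × 28/29.531 = 341.3°, f₂ = (1 − cos θ₂)/2 = 0.026.
Change = f₂ − f₁ = -0.539 → -54 percentage points.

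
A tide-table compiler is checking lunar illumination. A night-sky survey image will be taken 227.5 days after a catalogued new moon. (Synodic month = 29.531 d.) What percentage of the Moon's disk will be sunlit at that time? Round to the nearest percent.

Reduce mod P: 227.5 − 7×29.531 = 20.78 d into the current lunation.
Elongation θ = 360° × 20.78/29.531 ≈ 253.4°.
Illuminated fraction = (1 − cos 253.4°)/2 = (1 − (-0.286))/2 ≈ 0.643, so 64%.

64%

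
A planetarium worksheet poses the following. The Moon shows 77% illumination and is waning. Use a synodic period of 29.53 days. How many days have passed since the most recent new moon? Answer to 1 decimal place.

Invert f = (1 − cos θ)/2 to get cos θ = 1 − 2(0.77) = -0.540, hence θ₀ = arccos -0.540 = 122.7°.
Waning ⇒ past full, so θ = 360° − 122.7° = 237.3°.
That fraction of the synodic month is 237.3/360 × 29.53 d ≈ 19.47 d.

19.5 days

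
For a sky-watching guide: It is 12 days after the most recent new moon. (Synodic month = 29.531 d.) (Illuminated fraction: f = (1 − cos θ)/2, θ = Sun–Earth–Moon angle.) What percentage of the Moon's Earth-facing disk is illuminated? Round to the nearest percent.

Phase angle: θ = 360°·(12 d)/(29.531 d) = 146.3°.
cos 146.3° = (-0.832), so f = (1 − (-0.832))/2 = 0.916, so 92%.

92%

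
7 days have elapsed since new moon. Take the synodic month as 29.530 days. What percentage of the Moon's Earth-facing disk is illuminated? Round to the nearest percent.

Elongation θ = 360° × 7/29.530 ≈ 85.3°.
cos 85.3° = 0.081, so f = (1 − 0.081)/2 = 0.459, so 46%.

46%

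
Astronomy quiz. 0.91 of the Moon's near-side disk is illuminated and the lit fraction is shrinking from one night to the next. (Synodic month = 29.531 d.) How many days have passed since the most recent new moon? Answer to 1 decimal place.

From f = (1 − cos θ)/2: cos θ = 1 − 2×0.91 = -0.820; arccos → 145.1°.
Waning ⇒ past full, so θ = 360° − 145.1° = 214.9°.
That fraction of the synodic month is 214.9/360 × 29.531 d ≈ 17.63 d.

17.6 days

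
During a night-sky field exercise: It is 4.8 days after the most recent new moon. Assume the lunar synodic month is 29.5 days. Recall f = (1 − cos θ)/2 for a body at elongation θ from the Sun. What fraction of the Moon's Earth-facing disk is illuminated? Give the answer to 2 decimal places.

0.24

Elongation θ = 360° × 4.8/29.5 ≈ 58.6°.
Illuminated fraction = (1 − cos 58.6°)/2 = (1 − 0.521)/2 ≈ 0.239.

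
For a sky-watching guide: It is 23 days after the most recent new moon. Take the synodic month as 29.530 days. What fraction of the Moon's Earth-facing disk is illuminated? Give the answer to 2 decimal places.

Elongation θ = 360° × 23/29.530 ≈ 280.4°.
With cos θ = 0.180, the lit fraction is (1 − 0.180)/2 ≈ 0.410.

0.41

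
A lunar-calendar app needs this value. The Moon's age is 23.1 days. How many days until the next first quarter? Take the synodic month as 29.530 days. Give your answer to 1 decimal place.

First quarter occurs at elongation 90°, i.e. at age 29.530 × 90/360 = 7.383 d.
Already past this cycle's first quarter; the next is at 7.383 + 29.530 = 36.913 d, so 36.913 − 23.1 = 13.812 days.

13.8 days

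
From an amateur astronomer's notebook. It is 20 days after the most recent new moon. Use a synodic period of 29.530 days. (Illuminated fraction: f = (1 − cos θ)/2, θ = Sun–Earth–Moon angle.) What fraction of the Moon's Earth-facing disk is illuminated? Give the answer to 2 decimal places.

0.72

Phase angle: θ = 360°·(20 d)/(29.530 d) = 243.8°.
cos 243.8° = (-0.441), so f = (1 − (-0.441))/2 = 0.721.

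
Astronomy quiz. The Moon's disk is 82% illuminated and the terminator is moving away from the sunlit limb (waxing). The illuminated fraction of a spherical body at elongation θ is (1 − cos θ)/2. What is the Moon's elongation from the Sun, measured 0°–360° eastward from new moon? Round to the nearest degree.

130°

Invert f = (1 − cos θ)/2 to get cos θ = 1 − 2(0.82) = -0.640, hence θ₀ = arccos -0.640 = 129.8°.
The Moon is waxing (0°–180°), so θ = 129.8° directly.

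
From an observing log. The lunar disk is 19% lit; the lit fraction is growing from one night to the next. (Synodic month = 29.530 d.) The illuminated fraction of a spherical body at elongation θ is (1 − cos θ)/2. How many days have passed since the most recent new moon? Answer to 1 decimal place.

cos θ = 1 − 2f = 0.620, giving a principal value of 51.7°.
Before full moon the principal value applies: θ = 51.7°.
Age = 29.530 × 51.7°/360° ≈ 4.24 days.

4.2 days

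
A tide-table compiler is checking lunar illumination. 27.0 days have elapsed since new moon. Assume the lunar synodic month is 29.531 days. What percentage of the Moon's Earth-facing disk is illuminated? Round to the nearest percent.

7%

The Moon has covered 27.0/29.531 of its cycle, so θ ≈ 360° × 27.0/29.531 = 329.1°.
With cos θ = 0.858, the lit fraction is (1 − 0.858)/2 ≈ 0.071, so 7%.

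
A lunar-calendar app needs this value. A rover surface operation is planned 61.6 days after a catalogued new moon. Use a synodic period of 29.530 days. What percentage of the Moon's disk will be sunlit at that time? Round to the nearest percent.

7%

Reduce mod P: 61.6 − 2×29.530 = 2.54 d into the current lunation.
Phase angle: θ = 360°·(2.54 d)/(29.530 d) = 31.0°.
With cos θ = 0.857, the lit fraction is (1 − 0.857)/2 ≈ 0.071, so 7%.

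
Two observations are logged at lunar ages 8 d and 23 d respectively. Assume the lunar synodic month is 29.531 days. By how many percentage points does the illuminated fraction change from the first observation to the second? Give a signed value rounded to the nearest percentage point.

-16 pp

θ₁ = 360° × 8/29.531 = 97.5°, f₁ = (1 − cos θ₁)/2 = 0.565.
θ₂ = 360° × 23/29.531 = 280.4°, f₂ = (1 − cos θ₂)/2 = 0.410.
Change = f₂ − f₁ = -0.156 → -16 percentage points.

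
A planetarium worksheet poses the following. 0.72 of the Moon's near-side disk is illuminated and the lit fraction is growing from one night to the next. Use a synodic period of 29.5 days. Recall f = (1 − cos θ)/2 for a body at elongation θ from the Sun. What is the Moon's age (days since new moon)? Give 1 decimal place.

9.5 days

From f = (1 − cos θ)/2: cos θ = 1 − 2×0.72 = -0.440; arccos → 116.1°.
The Moon is waxing (0°–180°), so θ = 116.1° directly.
Age = 29.5 × 116.1°/360° ≈ 9.51 days.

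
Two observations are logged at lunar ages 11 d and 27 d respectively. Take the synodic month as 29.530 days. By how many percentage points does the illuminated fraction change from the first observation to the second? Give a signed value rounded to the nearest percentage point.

-78 pp

First observation: θ = 360°·11/29.530 = 134.1°, so f = 0.848.
Second observation: θ = 329.2°, f = 0.071.
Δf = 0.071 − 0.848 = -0.777, i.e. -78 pp.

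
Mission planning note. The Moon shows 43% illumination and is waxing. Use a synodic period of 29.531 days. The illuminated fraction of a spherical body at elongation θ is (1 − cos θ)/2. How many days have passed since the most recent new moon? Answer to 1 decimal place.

6.7 days

cos θ = 1 − 2f = 0.140, giving a principal value of 82.0°.
The Moon is waxing (0°–180°), so θ = 82.0° directly.
At 360°/29.531 d per day, 82.0° corresponds to 6.72 days.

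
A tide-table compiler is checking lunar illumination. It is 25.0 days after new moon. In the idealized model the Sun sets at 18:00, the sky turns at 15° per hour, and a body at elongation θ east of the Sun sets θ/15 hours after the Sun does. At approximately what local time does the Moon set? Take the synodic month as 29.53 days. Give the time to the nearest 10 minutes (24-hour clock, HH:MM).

Elongation θ = 360° × 25.0/29.53 ≈ 304.8°.
At 15° of sky rotation per hour, 304.8° corresponds to a 20.32 h lag.
18:00 + 20.318 h ≈ 14:19 → 14:20 to the nearest ten minutes.

14:20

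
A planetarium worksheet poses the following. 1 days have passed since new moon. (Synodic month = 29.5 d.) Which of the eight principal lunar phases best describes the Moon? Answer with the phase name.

new moon

θ ≈ 360° × 1/29.5 = 12°, which falls in the new moon sector.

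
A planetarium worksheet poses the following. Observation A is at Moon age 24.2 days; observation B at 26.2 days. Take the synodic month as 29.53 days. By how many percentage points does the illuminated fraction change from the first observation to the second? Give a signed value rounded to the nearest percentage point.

First observation: θ = 360°·24.2/29.53 = 295.0°, so f = 0.289.
Second observation: θ = 319.4°, f = 0.120.
Δf = 0.120 − 0.289 = -0.168, i.e. -17 pp.

-17 pp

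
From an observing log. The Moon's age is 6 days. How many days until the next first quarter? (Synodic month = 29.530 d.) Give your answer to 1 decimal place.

1.4 days

First quarter occurs at elongation 90°, i.e. at age 29.530 × 90/360 = 7.383 d.
That is 7.383 − 6 = 1.383 days ahead.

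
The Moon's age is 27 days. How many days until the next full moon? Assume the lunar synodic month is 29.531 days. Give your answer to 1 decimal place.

17.3 days

Full moon occurs at elongation 180°, i.e. at age 29.531 × 180/360 = 14.765 d.
Already past this cycle's full moon; the next is at 14.765 + 29.531 = 44.296 d, so 44.296 − 27 = 17.296 days.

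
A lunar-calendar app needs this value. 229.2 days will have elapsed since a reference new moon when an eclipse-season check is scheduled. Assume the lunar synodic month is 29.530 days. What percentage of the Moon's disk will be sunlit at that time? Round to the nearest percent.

46%

229.2 d spans 7 complete synodic months (7 × 29.530 = 206.71 d) plus 22.49 d.
Elongation θ = 360° × 22.49/29.530 ≈ 274.2°.
cos 274.2° = 0.073, so f = (1 − 0.073)/2 = 0.464, so 46%.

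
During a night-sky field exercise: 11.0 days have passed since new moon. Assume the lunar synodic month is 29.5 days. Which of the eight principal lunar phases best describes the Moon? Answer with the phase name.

waxing gibbous

θ ≈ 360° × 11.0/29.5 = 134°, which falls in the waxing gibbous sector.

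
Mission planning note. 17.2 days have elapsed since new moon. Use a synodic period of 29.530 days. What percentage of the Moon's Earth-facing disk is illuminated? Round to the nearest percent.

Elongation θ = 360° × 17.2/29.530 ≈ 209.7°.
Illuminated fraction = (1 − cos 209.7°)/2 = (1 − (-0.869))/2 ≈ 0.934, so 93%.

93%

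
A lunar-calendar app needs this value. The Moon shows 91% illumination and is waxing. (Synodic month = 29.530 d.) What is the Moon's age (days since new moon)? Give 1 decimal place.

cos θ = 1 − 2f = -0.820, giving a principal value of 145.1°.
The Moon is waxing (0°–180°), so θ = 145.1° directly.
Age = 29.530 × 145.1°/360° ≈ 11.90 days.

11.9 days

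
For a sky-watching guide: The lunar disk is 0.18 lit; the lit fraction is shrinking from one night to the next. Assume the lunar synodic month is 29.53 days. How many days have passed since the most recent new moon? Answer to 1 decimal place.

From f = (1 − cos θ)/2: cos θ = 1 − 2×0.18 = 0.640; arccos → 50.2°.
A waning Moon lies in 180°–360°, so θ = 360° − 50.2° = 309.8°.
At 360°/29.53 d per day, 309.8° corresponds to 25.41 days.

25.4 days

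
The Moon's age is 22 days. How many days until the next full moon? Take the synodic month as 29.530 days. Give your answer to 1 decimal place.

Full moon is 0.5 of the way through the cycle: age 0.5 × 29.530 = 14.765 d.
Already past this cycle's full moon; the next is at 14.765 + 29.530 = 44.295 d, so 44.295 − 22 = 22.295 days.

22.3 days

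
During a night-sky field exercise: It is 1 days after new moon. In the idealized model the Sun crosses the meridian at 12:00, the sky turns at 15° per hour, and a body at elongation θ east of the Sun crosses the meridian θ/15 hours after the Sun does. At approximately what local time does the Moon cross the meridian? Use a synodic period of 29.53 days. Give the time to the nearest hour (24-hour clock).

Phase angle: θ = 360°·(1 d)/(29.53 d) = 12.2°.
The Moon trails the Sun by θ/15 = 12.2/15 ≈ 0.81 hours.
12:00 + 0.81 h ≈ 12:49 → 13:00 to the nearest hour.

13:00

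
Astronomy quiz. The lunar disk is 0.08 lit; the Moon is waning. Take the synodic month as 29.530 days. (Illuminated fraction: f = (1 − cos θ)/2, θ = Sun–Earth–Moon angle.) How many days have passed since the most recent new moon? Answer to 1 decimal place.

From f = (1 − cos θ)/2: cos θ = 1 − 2×0.08 = 0.840; arccos → 32.9°.
Waning ⇒ past full, so θ = 360° − 32.9° = 327.1°.
That fraction of the synodic month is 327.1/360 × 29.530 d ≈ 26.83 d.

26.8 days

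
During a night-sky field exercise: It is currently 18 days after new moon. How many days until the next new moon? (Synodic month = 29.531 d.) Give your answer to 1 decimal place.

One full lunation from the last new moon is 29.531 d; remaining = 29.531 − 18 = 11.531 d.

11.5 days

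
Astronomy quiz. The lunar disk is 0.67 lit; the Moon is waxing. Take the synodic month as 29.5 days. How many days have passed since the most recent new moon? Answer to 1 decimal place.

Invert f = (1 − cos θ)/2 to get cos θ = 1 − 2(0.67) = -0.340, hence θ₀ = arccos -0.340 = 109.9°.
The Moon is waxing (0°–180°), so θ = 109.9° directly.
Age = 29.5 × 109.9°/360° ≈ 9.00 days.

9.0 days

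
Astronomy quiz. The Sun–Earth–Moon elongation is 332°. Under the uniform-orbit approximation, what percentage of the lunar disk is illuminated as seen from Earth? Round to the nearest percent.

f = (1 − cos 332°)/2 = (1 − 0.883)/2 ≈ 0.059, i.e. 6%.

6%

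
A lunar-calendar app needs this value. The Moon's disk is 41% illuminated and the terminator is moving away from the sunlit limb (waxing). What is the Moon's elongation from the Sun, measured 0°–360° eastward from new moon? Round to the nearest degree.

80°

From f = (1 − cos θ)/2: cos θ = 1 − 2×0.41 = 0.180; arccos → 79.6°.
Before full moon the principal value applies: θ = 79.6°.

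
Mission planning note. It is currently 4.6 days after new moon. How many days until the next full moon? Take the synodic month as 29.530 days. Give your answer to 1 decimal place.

Full moon is 0.5 of the way through the cycle: age 0.5 × 29.530 = 14.765 d.
So 10.165 days remain (14.765 − 4.6).

10.2 days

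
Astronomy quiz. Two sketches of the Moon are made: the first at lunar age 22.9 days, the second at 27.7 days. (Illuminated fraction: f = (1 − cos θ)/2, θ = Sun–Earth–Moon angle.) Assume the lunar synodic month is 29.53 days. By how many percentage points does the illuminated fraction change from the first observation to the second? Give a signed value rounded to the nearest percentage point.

-38 pp

First observation: θ = 360°·22.9/29.53 = 279.2°, so f = 0.420.
Second observation: θ = 337.7°, f = 0.037.
Δf = 0.037 − 0.420 = -0.383, i.e. -38 pp.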